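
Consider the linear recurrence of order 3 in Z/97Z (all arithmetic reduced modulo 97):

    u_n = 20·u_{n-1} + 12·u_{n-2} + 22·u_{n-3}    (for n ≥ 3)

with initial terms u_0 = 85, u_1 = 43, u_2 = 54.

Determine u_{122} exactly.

83

u_3 = 20·54 + 12·43 + 22·85 = 71
u_4 = 20·71 + 12·54 + 22·43 = 7
u_5 = 20·7 + 12·71 + 22·54 = 46
u_6 = 20·46 + 12·7 + 22·71 = 44
u_7 = 20·44 + 12·46 + 22·7 = 34
u_8 = 20·34 + 12·44 + 22·46 = 86
u_9 = 20·86 + 12·34 + 22·44 = 89
u_10 = 20·89 + 12·86 + 22·34 = 68
u_11 = 20·68 + 12·89 + 22·86 = 52
u_12 = 20·52 + 12·68 + 22·89 = 31
u_13 = 20·31 + 12·52 + 22·68 = 24
u_14 = 20·24 + 12·31 + 22·52 = 56
u_15 = 20·56 + 12·24 + 22·31 = 53
u_16 = 20·53 + 12·56 + 22·24 = 29
u_17 = 20·29 + 12·53 + 22·56 = 23
u_18 = 20·23 + 12·29 + 22·53 = 34
u_19 = 20·34 + 12·23 + 22·29 = 42
u_20 = 20·42 + 12·34 + 22·23 = 8
u_21 = 20·8 + 12·42 + 22·34 = 54
u_22 = 20·54 + 12·8 + 22·42 = 63
u_23 = 20·63 + 12·54 + 22·8 = 47
u_24 = 20·47 + 12·63 + 22·54 = 71
u_25 = 20·71 + 12·47 + 22·63 = 72
u_26 = 20·72 + 12·71 + 22·47 = 28
u_27 = 20·28 + 12·72 + 22·71 = 76
u_28 = 20·76 + 12·28 + 22·72 = 45
u_29 = 20·45 + 12·76 + 22·28 = 3
u_30 = 20·3 + 12·45 + 22·76 = 41
u_31 = 20·41 + 12·3 + 22·45 = 3
u_32 = 20·3 + 12·41 + 22·3 = 36
u_33 = 20·36 + 12·3 + 22·41 = 9
u_34 = 20·9 + 12·36 + 22·3 = 96
u_35 = 20·96 + 12·9 + 22·36 = 7
u_36 = 20·7 + 12·96 + 22·9 = 35
u_37 = 20·35 + 12·7 + 22·96 = 83
u_38 = 20·83 + 12·35 + 22·7 = 3
u_39 = 20·3 + 12·83 + 22·35 = 80
u_40 = 20·80 + 12·3 + 22·83 = 67
u_41 = 20·67 + 12·80 + 22·3 = 38
u_42 = 20·38 + 12·67 + 22·80 = 26
u_43 = 20·26 + 12·38 + 22·67 = 25
u_44 = 20·25 + 12·26 + 22·38 = 96
u_45 = 20·96 + 12·25 + 22·26 = 76
u_46 = 20·76 + 12·96 + 22·25 = 21
u_47 = 20·21 + 12·76 + 22·96 = 49
u_48 = 20·49 + 12·21 + 22·76 = 91
u_49 = 20·91 + 12·49 + 22·21 = 57
u_50 = 20·57 + 12·91 + 22·49 = 12
u_51 = 20·12 + 12·57 + 22·91 = 16
u_52 = 20·16 + 12·12 + 22·57 = 69
u_53 = 20·69 + 12·16 + 22·12 = 90
u_54 = 20·90 + 12·69 + 22·16 = 70
u_55 = 20·70 + 12·90 + 22·69 = 21
u_56 = 20·21 + 12·70 + 22·90 = 39
u_57 = 20·39 + 12·21 + 22·70 = 50
u_58 = 20·50 + 12·39 + 22·21 = 87
u_59 = 20·87 + 12·50 + 22·39 = 94
u_60 = 20·94 + 12·87 + 22·50 = 47
u_61 = 20·47 + 12·94 + 22·87 = 5
u_62 = 20·5 + 12·47 + 22·94 = 16
u_63 = 20·16 + 12·5 + 22·47 = 56
u_64 = 20·56 + 12·16 + 22·5 = 64
u_65 = 20·64 + 12·56 + 22·16 = 73
u_66 = 20·73 + 12·64 + 22·56 = 65
u_67 = 20·65 + 12·73 + 22·64 = 92
u_68 = 20·92 + 12·65 + 22·73 = 55
u_69 = 20·55 + 12·92 + 22·65 = 45
u_70 = 20·45 + 12·55 + 22·92 = 92
u_71 = 20·92 + 12·45 + 22·55 = 1
u_72 = 20·1 + 12·92 + 22·45 = 77
u_73 = 20·77 + 12·1 + 22·92 = 84
u_74 = 20·84 + 12·77 + 22·1 = 7
u_75 = 20·7 + 12·84 + 22·77 = 29
u_76 = 20·29 + 12·7 + 22·84 = 87
u_77 = 20·87 + 12·29 + 22·7 = 11
u_78 = 20·11 + 12·87 + 22·29 = 59
u_79 = 20·59 + 12·11 + 22·87 = 25
u_80 = 20·25 + 12·59 + 22·11 = 92
u_81 = 20·92 + 12·25 + 22·59 = 43
u_82 = 20·43 + 12·92 + 22·25 = 89
u_83 = 20·89 + 12·43 + 22·92 = 52
u_84 = 20·52 + 12·89 + 22·43 = 47
u_85 = 20·47 + 12·52 + 22·89 = 30
u_86 = 20·30 + 12·47 + 22·52 = 77
u_87 = 20·77 + 12·30 + 22·47 = 24
u_88 = 20·24 + 12·77 + 22·30 = 27
u_89 = 20·27 + 12·24 + 22·77 = 0
u_90 = 20·0 + 12·27 + 22·24 = 76
u_91 = 20·76 + 12·0 + 22·27 = 77
u_92 = 20·77 + 12·76 + 22·0 = 27
u_93 = 20·27 + 12·77 + 22·76 = 32
u_94 = 20·32 + 12·27 + 22·77 = 39
u_95 = 20·39 + 12·32 + 22·27 = 12
u_96 = 20·12 + 12·39 + 22·32 = 54
u_97 = 20·54 + 12·12 + 22·39 = 45
u_98 = 20·45 + 12·54 + 22·12 = 66
u_99 = 20·66 + 12·45 + 22·54 = 41
u_100 = 20·41 + 12·66 + 22·45 = 80
u_101 = 20·80 + 12·41 + 22·66 = 52
u_102 = 20·52 + 12·80 + 22·41 = 89
u_103 = 20·89 + 12·52 + 22·80 = 90
u_104 = 20·90 + 12·89 + 22·52 = 35
u_105 = 20·35 + 12·90 + 22·89 = 52
u_106 = 20·52 + 12·35 + 22·90 = 45
u_107 = 20·45 + 12·52 + 22·35 = 63
u_108 = 20·63 + 12·45 + 22·52 = 34
u_109 = 20·34 + 12·63 + 22·45 = 1
u_110 = 20·1 + 12·34 + 22·63 = 68
u_111 = 20·68 + 12·1 + 22·34 = 83
u_112 = 20·83 + 12·68 + 22·1 = 73
u_113 = 20·73 + 12·83 + 22·68 = 72
u_114 = 20·72 + 12·73 + 22·83 = 68
u_115 = 20·68 + 12·72 + 22·73 = 47
u_116 = 20·47 + 12·68 + 22·72 = 42
u_117 = 20·42 + 12·47 + 22·68 = 87
u_118 = 20·87 + 12·42 + 22·47 = 77
u_119 = 20·77 + 12·87 + 22·42 = 16
u_120 = 20·16 + 12·77 + 22·87 = 54
u_121 = 20·54 + 12·16 + 22·77 = 56
u_122 = 20·56 + 12·54 + 22·16 = 83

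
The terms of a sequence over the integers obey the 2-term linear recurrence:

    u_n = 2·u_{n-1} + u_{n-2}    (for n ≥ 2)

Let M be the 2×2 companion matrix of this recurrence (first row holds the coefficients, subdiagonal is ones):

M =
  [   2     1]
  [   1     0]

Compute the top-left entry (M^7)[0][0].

(M^7)[0][0] is the top entry after applying M 7 times to the unit state (1, 0). Equivalently it is h_{8} for the auxiliary sequence (h_n) obeying the same recurrence with h_1 = 1 and h_i = 0 for 0 ≤ i < 1:
h_2 = 2·1 + 1·0 = 2
h_3 = 2·2 + 1·1 = 5
h_4 = 2·5 + 1·2 = 12
h_5 = 2·12 + 1·5 = 29
h_6 = 2·29 + 1·12 = 70
h_7 = 2·70 + 1·29 = 169
h_8 = 2·169 + 1·70 = 408

408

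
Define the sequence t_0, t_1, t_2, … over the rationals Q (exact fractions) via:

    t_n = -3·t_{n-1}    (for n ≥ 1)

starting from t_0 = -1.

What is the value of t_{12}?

t_1 = -3·-1 = 3
t_2 = -3·3 = -9
t_3 = -3·-9 = 27
t_4 = -3·27 = -81
t_5 = -3·-81 = 243
t_6 = -3·243 = -729
t_7 = -3·-729 = 2187
t_8 = -3·2187 = -6561
t_9 = -3·-6561 = 19683
t_10 = -3·19683 = -59049
t_11 = -3·-59049 = 177147
t_12 = -3·177147 = -531441

-531441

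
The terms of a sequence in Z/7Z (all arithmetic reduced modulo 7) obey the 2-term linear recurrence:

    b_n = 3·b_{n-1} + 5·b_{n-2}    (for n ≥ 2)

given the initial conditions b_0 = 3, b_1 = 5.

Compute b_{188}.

2

b_2 = 3·5 + 5·3 = 2
b_3 = 3·2 + 5·5 = 3
b_4 = 3·3 + 5·2 = 5
(b_3, b_4) = (3, 5) = (b_0, b_1), so the sequence has period 3.
188 ≡ 2 (mod 3), hence b_188 = b_2 = 2.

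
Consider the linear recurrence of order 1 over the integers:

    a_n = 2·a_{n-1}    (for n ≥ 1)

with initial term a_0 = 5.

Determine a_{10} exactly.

5120

a_1 = 2·5 = 10
a_2 = 2·10 = 20
a_3 = 2·20 = 40
a_4 = 2·40 = 80
a_5 = 2·80 = 160
a_6 = 2·160 = 320
a_7 = 2·320 = 640
a_8 = 2·640 = 1280
a_9 = 2·1280 = 2560
a_10 = 2·2560 = 5120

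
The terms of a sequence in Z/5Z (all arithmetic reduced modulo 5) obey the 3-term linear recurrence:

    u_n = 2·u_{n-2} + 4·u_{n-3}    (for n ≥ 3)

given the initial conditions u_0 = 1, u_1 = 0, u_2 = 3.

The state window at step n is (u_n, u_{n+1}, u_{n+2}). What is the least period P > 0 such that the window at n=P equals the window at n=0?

4

n=0: window = (1, 0, 3)
n=1: window = (0, 3, 4)
n=2: window = (3, 4, 1)
n=3: window = (4, 1, 0)
n=4: window = (1, 0, 3)
window at n=4 equals window at n=0 → period = 4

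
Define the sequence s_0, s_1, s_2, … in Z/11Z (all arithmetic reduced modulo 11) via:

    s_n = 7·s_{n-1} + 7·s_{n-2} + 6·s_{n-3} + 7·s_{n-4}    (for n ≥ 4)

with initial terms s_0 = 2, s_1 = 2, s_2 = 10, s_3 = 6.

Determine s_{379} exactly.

8

s_4 = 7·6 + 7·10 + 6·2 + 7·2 = 6
s_5 = 7·6 + 7·6 + 6·10 + 7·2 = 4
s_6 = 7·4 + 7·6 + 6·6 + 7·10 = 0
s_7 = 7·0 + 7·4 + 6·6 + 7·6 = 7
s_8 = 7·7 + 7·0 + 6·4 + 7·6 = 5
s_9 = 7·5 + 7·7 + 6·0 + 7·4 = 2
s_10 = 7·2 + 7·5 + 6·7 + 7·0 = 3
s_11 = 7·3 + 7·2 + 6·5 + 7·7 = 4
s_12 = 7·4 + 7·3 + 6·2 + 7·5 = 8
s_13 = 7·8 + 7·4 + 6·3 + 7·2 = 6
s_14 = 7·6 + 7·8 + 6·4 + 7·3 = 0
s_15 = 7·0 + 7·6 + 6·8 + 7·4 = 8
s_16 = 7·8 + 7·0 + 6·6 + 7·8 = 5
s_17 = 7·5 + 7·8 + 6·0 + 7·6 = 1
s_18 = 7·1 + 7·5 + 6·8 + 7·0 = 2
s_19 = 7·2 + 7·1 + 6·5 + 7·8 = 8
s_20 = 7·8 + 7·2 + 6·1 + 7·5 = 1
s_21 = 7·1 + 7·8 + 6·2 + 7·1 = 5
s_22 = 7·5 + 7·1 + 6·8 + 7·2 = 5
s_23 = 7·5 + 7·5 + 6·1 + 7·8 = 0
s_24 = 7·0 + 7·5 + 6·5 + 7·1 = 6
s_25 = 7·6 + 7·0 + 6·5 + 7·5 = 8
s_26 = 7·8 + 7·6 + 6·0 + 7·5 = 1
s_27 = 7·1 + 7·8 + 6·6 + 7·0 = 0
s_28 = 7·0 + 7·1 + 6·8 + 7·6 = 9
s_29 = 7·9 + 7·0 + 6·1 + 7·8 = 4
s_30 = 7·4 + 7·9 + 6·0 + 7·1 = 10
s_31 = 7·10 + 7·4 + 6·9 + 7·0 = 9
s_32 = 7·9 + 7·10 + 6·4 + 7·9 = 0
s_33 = 7·0 + 7·9 + 6·10 + 7·4 = 8
s_34 = 7·8 + 7·0 + 6·9 + 7·10 = 4
s_35 = 7·4 + 7·8 + 6·0 + 7·9 = 4
s_36 = 7·4 + 7·4 + 6·8 + 7·0 = 5
s_37 = 7·5 + 7·4 + 6·4 + 7·8 = 0
s_38 = 7·0 + 7·5 + 6·4 + 7·4 = 10
s_39 = 7·10 + 7·0 + 6·5 + 7·4 = 7
s_40 = 7·7 + 7·10 + 6·0 + 7·5 = 0
s_41 = 7·0 + 7·7 + 6·10 + 7·0 = 10
s_42 = 7·10 + 7·0 + 6·7 + 7·10 = 6
s_43 = 7·6 + 7·10 + 6·0 + 7·7 = 7
s_44 = 7·7 + 7·6 + 6·10 + 7·0 = 8
s_45 = 7·8 + 7·7 + 6·6 + 7·10 = 2
s_46 = 7·2 + 7·8 + 6·7 + 7·6 = 0
s_47 = 7·0 + 7·2 + 6·8 + 7·7 = 1
s_48 = 7·1 + 7·0 + 6·2 + 7·8 = 9
s_49 = 7·9 + 7·1 + 6·0 + 7·2 = 7
s_50 = 7·7 + 7·9 + 6·1 + 7·0 = 8
s_51 = 7·8 + 7·7 + 6·9 + 7·1 = 1
s_52 = 7·1 + 7·8 + 6·7 + 7·9 = 3
s_53 = 7·3 + 7·1 + 6·8 + 7·7 = 4
s_54 = 7·4 + 7·3 + 6·1 + 7·8 = 1
s_55 = 7·1 + 7·4 + 6·3 + 7·1 = 5
s_56 = 7·5 + 7·1 + 6·4 + 7·3 = 10
s_57 = 7·10 + 7·5 + 6·1 + 7·4 = 7
s_58 = 7·7 + 7·10 + 6·5 + 7·1 = 2
s_59 = 7·2 + 7·7 + 6·10 + 7·5 = 4
s_60 = 7·4 + 7·2 + 6·7 + 7·10 = 0
s_61 = 7·0 + 7·4 + 6·2 + 7·7 = 1
s_62 = 7·1 + 7·0 + 6·4 + 7·2 = 1
s_63 = 7·1 + 7·1 + 6·0 + 7·4 = 9
s_64 = 7·9 + 7·1 + 6·1 + 7·0 = 10
s_65 = 7·10 + 7·9 + 6·1 + 7·1 = 3
s_66 = 7·3 + 7·10 + 6·9 + 7·1 = 9
s_67 = 7·9 + 7·3 + 6·10 + 7·9 = 9
s_68 = 7·9 + 7·9 + 6·3 + 7·10 = 5
s_69 = 7·5 + 7·9 + 6·9 + 7·3 = 8
s_70 = 7·8 + 7·5 + 6·9 + 7·9 = 10
s_71 = 7·10 + 7·8 + 6·5 + 7·9 = 10
s_72 = 7·10 + 7·10 + 6·8 + 7·5 = 3
s_73 = 7·3 + 7·10 + 6·10 + 7·8 = 9
s_74 = 7·9 + 7·3 + 6·10 + 7·10 = 5
s_75 = 7·5 + 7·9 + 6·3 + 7·10 = 10
s_76 = 7·10 + 7·5 + 6·9 + 7·3 = 4
s_77 = 7·4 + 7·10 + 6·5 + 7·9 = 4
s_78 = 7·4 + 7·4 + 6·10 + 7·5 = 8
s_79 = 7·8 + 7·4 + 6·4 + 7·10 = 2
s_80 = 7·2 + 7·8 + 6·4 + 7·4 = 1
s_81 = 7·1 + 7·2 + 6·8 + 7·4 = 9
s_82 = 7·9 + 7·1 + 6·2 + 7·8 = 6
s_83 = 7·6 + 7·9 + 6·1 + 7·2 = 4
s_84 = 7·4 + 7·6 + 6·9 + 7·1 = 10
s_85 = 7·10 + 7·4 + 6·6 + 7·9 = 10
s_86 = 7·10 + 7·10 + 6·4 + 7·6 = 8
s_87 = 7·8 + 7·10 + 6·10 + 7·4 = 5
s_88 = 7·5 + 7·8 + 6·10 + 7·10 = 1
s_89 = 7·1 + 7·5 + 6·8 + 7·10 = 6
s_90 = 7·6 + 7·1 + 6·5 + 7·8 = 3
s_91 = 7·3 + 7·6 + 6·1 + 7·5 = 5
s_92 = 7·5 + 7·3 + 6·6 + 7·1 = 0
s_93 = 7·0 + 7·5 + 6·3 + 7·6 = 7
s_94 = 7·7 + 7·0 + 6·5 + 7·3 = 1
s_95 = 7·1 + 7·7 + 6·0 + 7·5 = 3
s_96 = 7·3 + 7·1 + 6·7 + 7·0 = 4
s_97 = 7·4 + 7·3 + 6·1 + 7·7 = 5
s_98 = 7·5 + 7·4 + 6·3 + 7·1 = 0
s_99 = 7·0 + 7·5 + 6·4 + 7·3 = 3
s_100 = 7·3 + 7·0 + 6·5 + 7·4 = 2
s_101 = 7·2 + 7·3 + 6·0 + 7·5 = 4
s_102 = 7·4 + 7·2 + 6·3 + 7·0 = 5
s_103 = 7·5 + 7·4 + 6·2 + 7·3 = 8
s_104 = 7·8 + 7·5 + 6·4 + 7·2 = 8
s_105 = 7·8 + 7·8 + 6·5 + 7·4 = 5
s_106 = 7·5 + 7·8 + 6·8 + 7·5 = 9
s_107 = 7·9 + 7·5 + 6·8 + 7·8 = 4
s_108 = 7·4 + 7·9 + 6·5 + 7·8 = 1
s_109 = 7·1 + 7·4 + 6·9 + 7·5 = 3
s_110 = 7·3 + 7·1 + 6·4 + 7·9 = 5
s_111 = 7·5 + 7·3 + 6·1 + 7·4 = 2
s_112 = 7·2 + 7·5 + 6·3 + 7·1 = 8
s_113 = 7·8 + 7·2 + 6·5 + 7·3 = 0
s_114 = 7·0 + 7·8 + 6·2 + 7·5 = 4
s_115 = 7·4 + 7·0 + 6·8 + 7·2 = 2
s_116 = 7·2 + 7·4 + 6·0 + 7·8 = 10
s_117 = 7·10 + 7·2 + 6·4 + 7·0 = 9
s_118 = 7·9 + 7·10 + 6·2 + 7·4 = 8
s_119 = 7·8 + 7·9 + 6·10 + 7·2 = 6
s_120 = 7·6 + 7·8 + 6·9 + 7·10 = 2
s_121 = 7·2 + 7·6 + 6·8 + 7·9 = 2
s_122 = 7·2 + 7·2 + 6·6 + 7·8 = 10
s_123 = 7·10 + 7·2 + 6·2 + 7·6 = 6
(s_120, s_121, s_122, s_123) = (2, 2, 10, 6) = (s_0, s_1, s_2, s_3), so the sequence has period 120.
379 ≡ 19 (mod 120), hence s_379 = s_19 = 8.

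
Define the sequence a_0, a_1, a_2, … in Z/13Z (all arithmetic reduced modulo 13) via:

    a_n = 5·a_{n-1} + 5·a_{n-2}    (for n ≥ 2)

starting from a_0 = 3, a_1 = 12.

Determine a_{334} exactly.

a_2 = 5·12 + 5·3 = 10
a_3 = 5·10 + 5·12 = 6
a_4 = 5·6 + 5·10 = 2
a_5 = 5·2 + 5·6 = 1
a_6 = 5·1 + 5·2 = 2
a_7 = 5·2 + 5·1 = 2
a_8 = 5·2 + 5·2 = 7
a_9 = 5·7 + 5·2 = 6
a_10 = 5·6 + 5·7 = 0
a_11 = 5·0 + 5·6 = 4
a_12 = 5·4 + 5·0 = 7
a_13 = 5·7 + 5·4 = 3
a_14 = 5·3 + 5·7 = 11
a_15 = 5·11 + 5·3 = 5
a_16 = 5·5 + 5·11 = 2
a_17 = 5·2 + 5·5 = 9
a_18 = 5·9 + 5·2 = 3
a_19 = 5·3 + 5·9 = 8
a_20 = 5·8 + 5·3 = 3
a_21 = 5·3 + 5·8 = 3
a_22 = 5·3 + 5·3 = 4
a_23 = 5·4 + 5·3 = 9
a_24 = 5·9 + 5·4 = 0
a_25 = 5·0 + 5·9 = 6
a_26 = 5·6 + 5·0 = 4
a_27 = 5·4 + 5·6 = 11
a_28 = 5·11 + 5·4 = 10
a_29 = 5·10 + 5·11 = 1
a_30 = 5·1 + 5·10 = 3
a_31 = 5·3 + 5·1 = 7
a_32 = 5·7 + 5·3 = 11
a_33 = 5·11 + 5·7 = 12
a_34 = 5·12 + 5·11 = 11
a_35 = 5·11 + 5·12 = 11
a_36 = 5·11 + 5·11 = 6
a_37 = 5·6 + 5·11 = 7
a_38 = 5·7 + 5·6 = 0
a_39 = 5·0 + 5·7 = 9
a_40 = 5·9 + 5·0 = 6
a_41 = 5·6 + 5·9 = 10
a_42 = 5·10 + 5·6 = 2
a_43 = 5·2 + 5·10 = 8
a_44 = 5·8 + 5·2 = 11
a_45 = 5·11 + 5·8 = 4
a_46 = 5·4 + 5·11 = 10
a_47 = 5·10 + 5·4 = 5
a_48 = 5·5 + 5·10 = 10
a_49 = 5·10 + 5·5 = 10
a_50 = 5·10 + 5·10 = 9
a_51 = 5·9 + 5·10 = 4
a_52 = 5·4 + 5·9 = 0
a_53 = 5·0 + 5·4 = 7
a_54 = 5·7 + 5·0 = 9
a_55 = 5·9 + 5·7 = 2
a_56 = 5·2 + 5·9 = 3
a_57 = 5·3 + 5·2 = 12
(a_56, a_57) = (3, 12) = (a_0, a_1), so the sequence has period 56.
334 ≡ 54 (mod 56), hence a_334 = a_54 = 9.

9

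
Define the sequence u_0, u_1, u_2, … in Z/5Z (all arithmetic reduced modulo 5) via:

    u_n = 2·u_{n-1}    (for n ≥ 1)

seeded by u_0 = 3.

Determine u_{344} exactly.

3

u_1 = 2·3 = 1
u_2 = 2·1 = 2
u_3 = 2·2 = 4
u_4 = 2·4 = 3
(u_4) = (3) = (u_0), so the sequence has period 4.
344 ≡ 0 (mod 4), hence u_344 = u_0 = 3.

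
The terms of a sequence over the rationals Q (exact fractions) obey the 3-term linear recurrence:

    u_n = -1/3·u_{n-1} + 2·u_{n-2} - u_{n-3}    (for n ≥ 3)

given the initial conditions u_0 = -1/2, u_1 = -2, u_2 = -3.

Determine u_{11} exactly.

u_3 = -1/3·-3 + 2·-2 + -1·-1/2 = -5/2
u_4 = -1/3·-5/2 + 2·-3 + -1·-2 = -19/6
u_5 = -1/3·-19/6 + 2·-5/2 + -1·-3 = -17/18
u_6 = -1/3·-17/18 + 2·-19/6 + -1·-5/2 = -95/27
u_7 = -1/3·-95/27 + 2·-17/18 + -1·-19/6 = 397/162
u_8 = -1/3·397/162 + 2·-95/27 + -1·-17/18 = -1679/243
u_9 = -1/3·-1679/243 + 2·397/162 + -1·-95/27 = 7817/729
u_10 = -1/3·7817/729 + 2·-1679/243 + -1·397/162 = -86797/4374
u_11 = -1/3·-86797/4374 + 2·7817/729 + -1·-1679/243 = 458875/13122

458875/13122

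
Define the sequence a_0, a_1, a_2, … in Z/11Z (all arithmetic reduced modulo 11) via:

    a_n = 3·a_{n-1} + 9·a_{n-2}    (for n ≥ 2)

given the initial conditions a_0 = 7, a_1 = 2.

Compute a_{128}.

8

a_2 = 3·2 + 9·7 = 3
a_3 = 3·3 + 9·2 = 5
a_4 = 3·5 + 9·3 = 9
a_5 = 3·9 + 9·5 = 6
a_6 = 3·6 + 9·9 = 0
a_7 = 3·0 + 9·6 = 10
a_8 = 3·10 + 9·0 = 8
a_9 = 3·8 + 9·10 = 4
a_10 = 3·4 + 9·8 = 7
a_11 = 3·7 + 9·4 = 2
(a_10, a_11) = (7, 2) = (a_0, a_1), so the sequence has period 10.
128 ≡ 8 (mod 10), hence a_128 = a_8 = 8.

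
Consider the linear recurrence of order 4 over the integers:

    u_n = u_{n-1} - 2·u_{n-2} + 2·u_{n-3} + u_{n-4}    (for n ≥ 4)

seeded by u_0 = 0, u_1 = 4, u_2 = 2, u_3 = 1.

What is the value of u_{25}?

u_4 = 1·1 + -2·2 + 2·4 + 1·0 = 5
u_5 = 1·5 + -2·1 + 2·2 + 1·4 = 11
u_6 = 1·11 + -2·5 + 2·1 + 1·2 = 5
u_7 = 1·5 + -2·11 + 2·5 + 1·1 = -6
u_8 = 1·-6 + -2·5 + 2·11 + 1·5 = 11
u_9 = 1·11 + -2·-6 + 2·5 + 1·11 = 44
u_10 = 1·44 + -2·11 + 2·-6 + 1·5 = 15
u_11 = 1·15 + -2·44 + 2·11 + 1·-6 = -57
u_12 = 1·-57 + -2·15 + 2·44 + 1·11 = 12
u_13 = 1·12 + -2·-57 + 2·15 + 1·44 = 200
u_14 = 1·200 + -2·12 + 2·-57 + 1·15 = 77
u_15 = 1·77 + -2·200 + 2·12 + 1·-57 = -356
u_16 = 1·-356 + -2·77 + 2·200 + 1·12 = -98
u_17 = 1·-98 + -2·-356 + 2·77 + 1·200 = 968
u_18 = 1·968 + -2·-98 + 2·-356 + 1·77 = 529
u_19 = 1·529 + -2·968 + 2·-98 + 1·-356 = -1959
u_20 = 1·-1959 + -2·529 + 2·968 + 1·-98 = -1179
u_21 = 1·-1179 + -2·-1959 + 2·529 + 1·968 = 4765
u_22 = 1·4765 + -2·-1179 + 2·-1959 + 1·529 = 3734
u_23 = 1·3734 + -2·4765 + 2·-1179 + 1·-1959 = -10113
u_24 = 1·-10113 + -2·3734 + 2·4765 + 1·-1179 = -9230
u_25 = 1·-9230 + -2·-10113 + 2·3734 + 1·4765 = 23229

23229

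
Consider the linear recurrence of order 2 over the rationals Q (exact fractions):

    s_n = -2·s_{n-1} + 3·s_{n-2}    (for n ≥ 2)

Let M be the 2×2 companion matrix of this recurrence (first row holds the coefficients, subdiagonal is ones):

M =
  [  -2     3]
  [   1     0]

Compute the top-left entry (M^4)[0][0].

(M^4)[0][0] is the top entry after applying M 4 times to the unit state (1, 0). Equivalently it is h_{5} for the auxiliary sequence (h_n) obeying the same recurrence with h_1 = 1 and h_i = 0 for 0 ≤ i < 1:
h_2 = -2·1 + 3·0 = -2
h_3 = -2·-2 + 3·1 = 7
h_4 = -2·7 + 3·-2 = -20
h_5 = -2·-20 + 3·7 = 61

61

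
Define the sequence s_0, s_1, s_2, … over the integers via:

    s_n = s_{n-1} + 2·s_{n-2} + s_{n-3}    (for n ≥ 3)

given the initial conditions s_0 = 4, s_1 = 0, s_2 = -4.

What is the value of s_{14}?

-12604

s_3 = 1·-4 + 2·0 + 1·4 = 0
s_4 = 1·0 + 2·-4 + 1·0 = -8
s_5 = 1·-8 + 2·0 + 1·-4 = -12
s_6 = 1·-12 + 2·-8 + 1·0 = -28
s_7 = 1·-28 + 2·-12 + 1·-8 = -60
s_8 = 1·-60 + 2·-28 + 1·-12 = -128
s_9 = 1·-128 + 2·-60 + 1·-28 = -276
s_10 = 1·-276 + 2·-128 + 1·-60 = -592
s_11 = 1·-592 + 2·-276 + 1·-128 = -1272
s_12 = 1·-1272 + 2·-592 + 1·-276 = -2732
s_13 = 1·-2732 + 2·-1272 + 1·-592 = -5868
s_14 = 1·-5868 + 2·-2732 + 1·-1272 = -12604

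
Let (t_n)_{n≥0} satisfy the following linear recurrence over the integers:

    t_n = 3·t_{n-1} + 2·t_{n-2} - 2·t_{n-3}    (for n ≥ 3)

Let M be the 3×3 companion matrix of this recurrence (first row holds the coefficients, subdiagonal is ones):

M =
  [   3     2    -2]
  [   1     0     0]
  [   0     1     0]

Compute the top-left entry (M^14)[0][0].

(M^14)[0][0] is the top entry after applying M 14 times to the unit state (1, 0, 0). Equivalently it is h_{16} for the auxiliary sequence (h_n) obeying the same recurrence with h_2 = 1 and h_i = 0 for 0 ≤ i < 2:
h_3 = 3·1 + 2·0 + -2·0 = 3
h_4 = 3·3 + 2·1 + -2·0 = 11
h_5 = 3·11 + 2·3 + -2·1 = 37
h_6 = 3·37 + 2·11 + -2·3 = 127
h_7 = 3·127 + 2·37 + -2·11 = 433
h_8 = 3·433 + 2·127 + -2·37 = 1479
h_9 = 3·1479 + 2·433 + -2·127 = 5049
h_10 = 3·5049 + 2·1479 + -2·433 = 17239
h_11 = 3·17239 + 2·5049 + -2·1479 = 58857
h_12 = 3·58857 + 2·17239 + -2·5049 = 200951
h_13 = 3·200951 + 2·58857 + -2·17239 = 686089
h_14 = 3·686089 + 2·200951 + -2·58857 = 2342455
h_15 = 3·2342455 + 2·686089 + -2·200951 = 7997641
h_16 = 3·7997641 + 2·2342455 + -2·686089 = 27305655

27305655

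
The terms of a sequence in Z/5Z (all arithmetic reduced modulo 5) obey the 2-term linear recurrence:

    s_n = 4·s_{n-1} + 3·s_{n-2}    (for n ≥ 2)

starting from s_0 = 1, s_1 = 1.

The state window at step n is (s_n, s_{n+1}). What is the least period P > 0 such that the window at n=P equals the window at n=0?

24

n=0: window = (1, 1)
n=1: window = (1, 2)
n=2: window = (2, 1)
n=3: window = (1, 0)
n=4: window = (0, 3)
n=5: window = (3, 2)
n=6: window = (2, 2)
n=7: window = (2, 4)
n=8: window = (4, 2)
n=9: window = (2, 0)
n=10: window = (0, 1)
n=11: window = (1, 4)
n=12: window = (4, 4)
n=13: window = (4, 3)
n=14: window = (3, 4)
n=15: window = (4, 0)
n=16: window = (0, 2)
n=17: window = (2, 3)
n=18: window = (3, 3)
n=19: window = (3, 1)
n=20: window = (1, 3)
n=21: window = (3, 0)
n=22: window = (0, 4)
n=23: window = (4, 1)
n=24: window = (1, 1)
window at n=24 equals window at n=0 → period = 24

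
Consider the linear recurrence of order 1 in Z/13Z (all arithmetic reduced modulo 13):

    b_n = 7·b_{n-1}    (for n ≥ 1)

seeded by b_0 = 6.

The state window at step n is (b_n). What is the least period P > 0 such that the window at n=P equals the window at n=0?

n=0: window = (6)
n=1: window = (3)
n=2: window = (8)
n=3: window = (4)
n=4: window = (2)
n=5: window = (1)
n=6: window = (7)
n=7: window = (10)
n=8: window = (5)
n=9: window = (9)
n=10: window = (11)
n=11: window = (12)
n=12: window = (6)
window at n=12 equals window at n=0 → period = 12

12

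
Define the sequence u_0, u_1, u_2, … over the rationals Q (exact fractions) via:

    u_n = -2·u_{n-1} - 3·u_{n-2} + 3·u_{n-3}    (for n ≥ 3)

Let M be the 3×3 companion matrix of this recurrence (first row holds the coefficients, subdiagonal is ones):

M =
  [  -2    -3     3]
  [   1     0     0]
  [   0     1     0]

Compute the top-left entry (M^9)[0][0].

(M^9)[0][0] is the top entry after applying M 9 times to the unit state (1, 0, 0). Equivalently it is h_{11} for the auxiliary sequence (h_n) obeying the same recurrence with h_2 = 1 and h_i = 0 for 0 ≤ i < 2:
h_3 = -2·1 + -3·0 + 3·0 = -2
h_4 = -2·-2 + -3·1 + 3·0 = 1
h_5 = -2·1 + -3·-2 + 3·1 = 7
h_6 = -2·7 + -3·1 + 3·-2 = -23
h_7 = -2·-23 + -3·7 + 3·1 = 28
h_8 = -2·28 + -3·-23 + 3·7 = 34
h_9 = -2·34 + -3·28 + 3·-23 = -221
h_10 = -2·-221 + -3·34 + 3·28 = 424
h_11 = -2·424 + -3·-221 + 3·34 = -83

-83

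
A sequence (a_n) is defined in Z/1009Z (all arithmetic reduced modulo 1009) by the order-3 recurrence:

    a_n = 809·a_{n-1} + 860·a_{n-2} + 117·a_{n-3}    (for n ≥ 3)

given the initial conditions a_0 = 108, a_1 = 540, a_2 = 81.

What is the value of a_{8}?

a_3 = 809·81 + 860·540 + 117·108 = 732
a_4 = 809·732 + 860·81 + 117·540 = 566
a_5 = 809·566 + 860·732 + 117·81 = 108
a_6 = 809·108 + 860·566 + 117·732 = 899
a_7 = 809·899 + 860·108 + 117·566 = 491
a_8 = 809·491 + 860·899 + 117·108 = 447

447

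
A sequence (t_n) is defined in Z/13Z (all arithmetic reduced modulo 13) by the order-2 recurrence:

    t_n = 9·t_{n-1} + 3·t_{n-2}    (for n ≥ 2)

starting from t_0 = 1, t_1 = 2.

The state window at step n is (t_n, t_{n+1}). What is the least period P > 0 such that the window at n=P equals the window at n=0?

n=0: window = (1, 2)
n=1: window = (2, 8)
n=2: window = (8, 0)
n=3: window = (0, 11)
n=4: window = (11, 8)
n=5: window = (8, 1)
n=6: window = (1, 7)
n=7: window = (7, 1)
n=8: window = (1, 4)
n=9: window = (4, 0)
n=10: window = (0, 12)
n=11: window = (12, 4)
n=12: window = (4, 7)
n=13: window = (7, 10)
n=14: window = (10, 7)
n=15: window = (7, 2)
n=16: window = (2, 0)
n=17: window = (0, 6)
n=18: window = (6, 2)
n=19: window = (2, 10)
n=20: window = (10, 5)
n=21: window = (5, 10)
n=22: window = (10, 1)
n=23: window = (1, 0)
n=24: window = (0, 3)
n=25: window = (3, 1)
n=26: window = (1, 5)
n=27: window = (5, 9)
n=28: window = (9, 5)
n=29: window = (5, 7)
n=30: window = (7, 0)
n=31: window = (0, 8)
n=32: window = (8, 7)
n=33: window = (7, 9)
n=34: window = (9, 11)
n=35: window = (11, 9)
n=36: window = (9, 10)
n=37: window = (10, 0)
n=38: window = (0, 4)
n=39: window = (4, 10)
n=40: window = (10, 11)
…
n=82: window = (3, 2)
n=83: window = (2, 1)
n=84: window = (1, 2)
window at n=84 equals window at n=0 → period = 84

84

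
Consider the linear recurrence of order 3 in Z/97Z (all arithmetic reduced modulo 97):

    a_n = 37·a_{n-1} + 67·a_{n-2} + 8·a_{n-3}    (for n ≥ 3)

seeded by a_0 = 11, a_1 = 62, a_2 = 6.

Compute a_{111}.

a_3 = 37·6 + 67·62 + 8·11 = 2
a_4 = 37·2 + 67·6 + 8·62 = 2
a_5 = 37·2 + 67·2 + 8·6 = 62
a_6 = 37·62 + 67·2 + 8·2 = 19
a_7 = 37·19 + 67·62 + 8·2 = 23
a_8 = 37·23 + 67·19 + 8·62 = 1
a_9 = 37·1 + 67·23 + 8·19 = 81
a_10 = 37·81 + 67·1 + 8·23 = 47
a_11 = 37·47 + 67·81 + 8·1 = 93
a_12 = 37·93 + 67·47 + 8·81 = 60
a_13 = 37·60 + 67·93 + 8·47 = 0
a_14 = 37·0 + 67·60 + 8·93 = 11
a_15 = 37·11 + 67·0 + 8·60 = 14
a_16 = 37·14 + 67·11 + 8·0 = 91
a_17 = 37·91 + 67·14 + 8·11 = 28
a_18 = 37·28 + 67·91 + 8·14 = 67
a_19 = 37·67 + 67·28 + 8·91 = 39
a_20 = 37·39 + 67·67 + 8·28 = 45
a_21 = 37·45 + 67·39 + 8·67 = 61
a_22 = 37·61 + 67·45 + 8·39 = 55
a_23 = 37·55 + 67·61 + 8·45 = 80
a_24 = 37·80 + 67·55 + 8·61 = 52
a_25 = 37·52 + 67·80 + 8·55 = 61
a_26 = 37·61 + 67·52 + 8·80 = 76
a_27 = 37·76 + 67·61 + 8·52 = 40
a_28 = 37·40 + 67·76 + 8·61 = 76
a_29 = 37·76 + 67·40 + 8·76 = 86
a_30 = 37·86 + 67·76 + 8·40 = 58
a_31 = 37·58 + 67·86 + 8·76 = 77
a_32 = 37·77 + 67·58 + 8·86 = 51
a_33 = 37·51 + 67·77 + 8·58 = 41
a_34 = 37·41 + 67·51 + 8·77 = 21
a_35 = 37·21 + 67·41 + 8·51 = 52
a_36 = 37·52 + 67·21 + 8·41 = 70
a_37 = 37·70 + 67·52 + 8·21 = 34
a_38 = 37·34 + 67·70 + 8·52 = 59
a_39 = 37·59 + 67·34 + 8·70 = 74
a_40 = 37·74 + 67·59 + 8·34 = 76
a_41 = 37·76 + 67·74 + 8·59 = 94
a_42 = 37·94 + 67·76 + 8·74 = 44
a_43 = 37·44 + 67·94 + 8·76 = 95
a_44 = 37·95 + 67·44 + 8·94 = 37
a_45 = 37·37 + 67·95 + 8·44 = 35
a_46 = 37·35 + 67·37 + 8·95 = 72
a_47 = 37·72 + 67·35 + 8·37 = 67
a_48 = 37·67 + 67·72 + 8·35 = 17
a_49 = 37·17 + 67·67 + 8·72 = 68
a_50 = 37·68 + 67·17 + 8·67 = 20
a_51 = 37·20 + 67·68 + 8·17 = 0
a_52 = 37·0 + 67·20 + 8·68 = 41
a_53 = 37·41 + 67·0 + 8·20 = 28
a_54 = 37·28 + 67·41 + 8·0 = 0
a_55 = 37·0 + 67·28 + 8·41 = 70
a_56 = 37·70 + 67·0 + 8·28 = 1
a_57 = 37·1 + 67·70 + 8·0 = 71
a_58 = 37·71 + 67·1 + 8·70 = 53
a_59 = 37·53 + 67·71 + 8·1 = 33
a_60 = 37·33 + 67·53 + 8·71 = 5
a_61 = 37·5 + 67·33 + 8·53 = 7
a_62 = 37·7 + 67·5 + 8·33 = 82
a_63 = 37·82 + 67·7 + 8·5 = 51
a_64 = 37·51 + 67·82 + 8·7 = 65
a_65 = 37·65 + 67·51 + 8·82 = 76
a_66 = 37·76 + 67·65 + 8·51 = 9
a_67 = 37·9 + 67·76 + 8·65 = 28
a_68 = 37·28 + 67·9 + 8·76 = 16
a_69 = 37·16 + 67·28 + 8·9 = 18
a_70 = 37·18 + 67·16 + 8·28 = 22
a_71 = 37·22 + 67·18 + 8·16 = 14
a_72 = 37·14 + 67·22 + 8·18 = 2
a_73 = 37·2 + 67·14 + 8·22 = 24
a_74 = 37·24 + 67·2 + 8·14 = 67
a_75 = 37·67 + 67·24 + 8·2 = 29
a_76 = 37·29 + 67·67 + 8·24 = 31
a_77 = 37·31 + 67·29 + 8·67 = 37
a_78 = 37·37 + 67·31 + 8·29 = 89
a_79 = 37·89 + 67·37 + 8·31 = 6
a_80 = 37·6 + 67·89 + 8·37 = 79
a_81 = 37·79 + 67·6 + 8·89 = 60
a_82 = 37·60 + 67·79 + 8·6 = 92
a_83 = 37·92 + 67·60 + 8·79 = 5
a_84 = 37·5 + 67·92 + 8·60 = 39
a_85 = 37·39 + 67·5 + 8·92 = 89
a_86 = 37·89 + 67·39 + 8·5 = 29
a_87 = 37·29 + 67·89 + 8·39 = 73
a_88 = 37·73 + 67·29 + 8·89 = 21
a_89 = 37·21 + 67·73 + 8·29 = 80
a_90 = 37·80 + 67·21 + 8·73 = 4
a_91 = 37·4 + 67·80 + 8·21 = 50
a_92 = 37·50 + 67·4 + 8·80 = 42
a_93 = 37·42 + 67·50 + 8·4 = 86
a_94 = 37·86 + 67·42 + 8·50 = 91
a_95 = 37·91 + 67·86 + 8·42 = 56
a_96 = 37·56 + 67·91 + 8·86 = 30
a_97 = 37·30 + 67·56 + 8·91 = 61
a_98 = 37·61 + 67·30 + 8·56 = 59
a_99 = 37·59 + 67·61 + 8·30 = 11
a_100 = 37·11 + 67·59 + 8·61 = 95
a_101 = 37·95 + 67·11 + 8·59 = 68
a_102 = 37·68 + 67·95 + 8·11 = 45
a_103 = 37·45 + 67·68 + 8·95 = 94
a_104 = 37·94 + 67·45 + 8·68 = 53
a_105 = 37·53 + 67·94 + 8·45 = 83
a_106 = 37·83 + 67·53 + 8·94 = 2
a_107 = 37·2 + 67·83 + 8·53 = 45
a_108 = 37·45 + 67·2 + 8·83 = 38
a_109 = 37·38 + 67·45 + 8·2 = 72
a_110 = 37·72 + 67·38 + 8·45 = 41
a_111 = 37·41 + 67·72 + 8·38 = 49

49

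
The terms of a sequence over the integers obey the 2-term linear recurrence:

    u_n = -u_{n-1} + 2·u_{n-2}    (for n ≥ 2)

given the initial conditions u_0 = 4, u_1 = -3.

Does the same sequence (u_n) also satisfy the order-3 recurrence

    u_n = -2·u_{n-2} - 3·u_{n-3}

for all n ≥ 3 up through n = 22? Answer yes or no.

no

Terms u_0..u_22: 4, -3, 11, -17, 39, -73, 151, -297, 599, -1193, 2391, -4777, 9559, -19113, 38231, -76457, 152919, -305833, 611671, -1223337, 2446679, -4893353, 9786711
n=3: candidate gives -6, actual u_3 = -17 ✗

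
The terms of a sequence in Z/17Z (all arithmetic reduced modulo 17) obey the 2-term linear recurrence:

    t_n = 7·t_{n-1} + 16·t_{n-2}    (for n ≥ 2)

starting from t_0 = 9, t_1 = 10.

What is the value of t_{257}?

5

t_2 = 7·10 + 16·9 = 10
t_3 = 7·10 + 16·10 = 9
t_4 = 7·9 + 16·10 = 2
t_5 = 7·2 + 16·9 = 5
t_6 = 7·5 + 16·2 = 16
t_7 = 7·16 + 16·5 = 5
t_8 = 7·5 + 16·16 = 2
t_9 = 7·2 + 16·5 = 9
t_10 = 7·9 + 16·2 = 10
(t_9, t_10) = (9, 10) = (t_0, t_1), so the sequence has period 9.
257 ≡ 5 (mod 9), hence t_257 = t_5 = 5.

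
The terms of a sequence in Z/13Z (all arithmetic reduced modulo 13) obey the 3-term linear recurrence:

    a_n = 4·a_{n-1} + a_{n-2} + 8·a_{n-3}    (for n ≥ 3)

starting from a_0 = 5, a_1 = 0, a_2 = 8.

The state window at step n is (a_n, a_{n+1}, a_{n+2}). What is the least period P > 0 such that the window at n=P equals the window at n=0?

n=0: window = (5, 0, 8)
n=1: window = (0, 8, 7)
n=2: window = (8, 7, 10)
n=3: window = (7, 10, 7)
n=4: window = (10, 7, 3)
n=5: window = (7, 3, 8)
n=6: window = (3, 8, 0)
n=7: window = (8, 0, 6)
n=8: window = (0, 6, 10)
n=9: window = (6, 10, 7)
n=10: window = (10, 7, 8)
n=11: window = (7, 8, 2)
n=12: window = (8, 2, 7)
n=13: window = (2, 7, 3)
n=14: window = (7, 3, 9)
n=15: window = (3, 9, 4)
n=16: window = (9, 4, 10)
n=17: window = (4, 10, 12)
n=18: window = (10, 12, 12)
n=19: window = (12, 12, 10)
n=20: window = (12, 10, 5)
n=21: window = (10, 5, 9)
n=22: window = (5, 9, 4)
n=23: window = (9, 4, 0)
n=24: window = (4, 0, 11)
n=25: window = (0, 11, 11)
n=26: window = (11, 11, 3)
n=27: window = (11, 3, 7)
n=28: window = (3, 7, 2)
n=29: window = (7, 2, 0)
n=30: window = (2, 0, 6)
n=31: window = (0, 6, 1)
n=32: window = (6, 1, 10)
n=33: window = (1, 10, 11)
n=34: window = (10, 11, 10)
n=35: window = (11, 10, 1)
n=36: window = (10, 1, 11)
n=37: window = (1, 11, 8)
n=38: window = (11, 8, 12)
n=39: window = (8, 12, 1)
n=40: window = (12, 1, 2)
…
n=730: window = (7, 2, 5)
n=731: window = (2, 5, 0)
n=732: window = (5, 0, 8)
window at n=732 equals window at n=0 → period = 732

732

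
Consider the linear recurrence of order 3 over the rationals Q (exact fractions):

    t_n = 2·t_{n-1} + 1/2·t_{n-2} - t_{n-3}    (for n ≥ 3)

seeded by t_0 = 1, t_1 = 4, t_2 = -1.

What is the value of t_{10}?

t_3 = 2·-1 + 1/2·4 + -1·1 = -1
t_4 = 2·-1 + 1/2·-1 + -1·4 = -13/2
t_5 = 2·-13/2 + 1/2·-1 + -1·-1 = -25/2
t_6 = 2·-25/2 + 1/2·-13/2 + -1·-1 = -109/4
t_7 = 2·-109/4 + 1/2·-25/2 + -1·-13/2 = -217/4
t_8 = 2·-217/4 + 1/2·-109/4 + -1·-25/2 = -877/8
t_9 = 2·-877/8 + 1/2·-217/4 + -1·-109/4 = -1753/8
t_10 = 2·-1753/8 + 1/2·-877/8 + -1·-217/4 = -7021/16

-7021/16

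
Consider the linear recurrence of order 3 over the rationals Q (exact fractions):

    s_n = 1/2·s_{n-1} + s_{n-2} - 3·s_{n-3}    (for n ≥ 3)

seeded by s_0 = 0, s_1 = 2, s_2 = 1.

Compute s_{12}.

-82095/1024

s_3 = 1/2·1 + 1·2 + -3·0 = 5/2
s_4 = 1/2·5/2 + 1·1 + -3·2 = -15/4
s_5 = 1/2·-15/4 + 1·5/2 + -3·1 = -19/8
s_6 = 1/2·-19/8 + 1·-15/4 + -3·5/2 = -199/16
s_7 = 1/2·-199/16 + 1·-19/8 + -3·-15/4 = 85/32
s_8 = 1/2·85/32 + 1·-199/16 + -3·-19/8 = -255/64
s_9 = 1/2·-255/64 + 1·85/32 + -3·-199/16 = 4861/128
s_10 = 1/2·4861/128 + 1·-255/64 + -3·85/32 = 1801/256
s_11 = 1/2·1801/256 + 1·4861/128 + -3·-255/64 = 27365/512
s_12 = 1/2·27365/512 + 1·1801/256 + -3·4861/128 = -82095/1024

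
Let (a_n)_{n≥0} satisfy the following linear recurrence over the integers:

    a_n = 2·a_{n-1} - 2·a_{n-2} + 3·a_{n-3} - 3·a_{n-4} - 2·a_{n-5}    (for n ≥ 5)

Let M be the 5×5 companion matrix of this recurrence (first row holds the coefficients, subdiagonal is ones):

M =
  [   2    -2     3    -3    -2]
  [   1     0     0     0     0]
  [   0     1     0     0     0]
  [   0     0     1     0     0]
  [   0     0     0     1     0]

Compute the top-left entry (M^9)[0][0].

-71

(M^9)[0][0] is the top entry after applying M 9 times to the unit state (1, 0, 0, 0, 0). Equivalently it is h_{13} for the auxiliary sequence (h_n) obeying the same recurrence with h_4 = 1 and h_i = 0 for 0 ≤ i < 4:
h_5 = 2·1 + -2·0 + 3·0 + -3·0 + -2·0 = 2
h_6 = 2·2 + -2·1 + 3·0 + -3·0 + -2·0 = 2
h_7 = 2·2 + -2·2 + 3·1 + -3·0 + -2·0 = 3
h_8 = 2·3 + -2·2 + 3·2 + -3·1 + -2·0 = 5
h_9 = 2·5 + -2·3 + 3·2 + -3·2 + -2·1 = 2
h_10 = 2·2 + -2·5 + 3·3 + -3·2 + -2·2 = -7
h_11 = 2·-7 + -2·2 + 3·5 + -3·3 + -2·2 = -16
h_12 = 2·-16 + -2·-7 + 3·2 + -3·5 + -2·3 = -33
h_13 = 2·-33 + -2·-16 + 3·-7 + -3·2 + -2·5 = -71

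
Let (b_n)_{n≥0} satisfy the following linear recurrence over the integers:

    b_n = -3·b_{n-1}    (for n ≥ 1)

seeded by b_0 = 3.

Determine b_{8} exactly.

19683

b_1 = -3·3 = -9
b_2 = -3·-9 = 27
b_3 = -3·27 = -81
b_4 = -3·-81 = 243
b_5 = -3·243 = -729
b_6 = -3·-729 = 2187
b_7 = -3·2187 = -6561
b_8 = -3·-6561 = 19683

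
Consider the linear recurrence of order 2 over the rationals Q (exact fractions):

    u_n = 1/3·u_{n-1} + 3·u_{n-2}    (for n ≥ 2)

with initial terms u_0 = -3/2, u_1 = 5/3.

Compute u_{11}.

-18076841/354294

u_2 = 1/3·5/3 + 3·-3/2 = -71/18
u_3 = 1/3·-71/18 + 3·5/3 = 199/54
u_4 = 1/3·199/54 + 3·-71/18 = -859/81
u_5 = 1/3·-859/81 + 3·199/54 = 3655/486
u_6 = 1/3·3655/486 + 3·-859/81 = -42731/1458
u_7 = 1/3·-42731/1458 + 3·3655/486 = 27977/2187
u_8 = 1/3·27977/2187 + 3·-42731/1458 = -1097783/13122
u_9 = 1/3·-1097783/13122 + 3·27977/2187 = 412975/39366
u_10 = 1/3·412975/39366 + 3·-1097783/13122 = -14613583/59049
u_11 = 1/3·-14613583/59049 + 3·412975/39366 = -18076841/354294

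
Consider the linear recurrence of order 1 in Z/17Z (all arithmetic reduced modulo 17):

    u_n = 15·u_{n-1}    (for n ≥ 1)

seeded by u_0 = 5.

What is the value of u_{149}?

10

u_1 = 15·5 = 7
u_2 = 15·7 = 3
u_3 = 15·3 = 11
u_4 = 15·11 = 12
u_5 = 15·12 = 10
u_6 = 15·10 = 14
u_7 = 15·14 = 6
u_8 = 15·6 = 5
(u_8) = (5) = (u_0), so the sequence has period 8.
149 ≡ 5 (mod 8), hence u_149 = u_5 = 10.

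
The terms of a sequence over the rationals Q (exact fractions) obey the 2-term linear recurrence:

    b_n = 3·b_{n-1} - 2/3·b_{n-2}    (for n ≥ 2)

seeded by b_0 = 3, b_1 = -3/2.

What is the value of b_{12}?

b_2 = 3·-3/2 + -2/3·3 = -13/2
b_3 = 3·-13/2 + -2/3·-3/2 = -37/2
b_4 = 3·-37/2 + -2/3·-13/2 = -307/6
b_5 = 3·-307/6 + -2/3·-37/2 = -847/6
b_6 = 3·-847/6 + -2/3·-307/6 = -7009/18
b_7 = 3·-7009/18 + -2/3·-847/6 = -19333/18
b_8 = 3·-19333/18 + -2/3·-7009/18 = -159979/54
b_9 = 3·-159979/54 + -2/3·-19333/18 = -441271/54
b_10 = 3·-441271/54 + -2/3·-159979/54 = -3651481/162
b_11 = 3·-3651481/162 + -2/3·-441271/54 = -10071901/162
b_12 = 3·-10071901/162 + -2/3·-3651481/162 = -83344147/486

-83344147/486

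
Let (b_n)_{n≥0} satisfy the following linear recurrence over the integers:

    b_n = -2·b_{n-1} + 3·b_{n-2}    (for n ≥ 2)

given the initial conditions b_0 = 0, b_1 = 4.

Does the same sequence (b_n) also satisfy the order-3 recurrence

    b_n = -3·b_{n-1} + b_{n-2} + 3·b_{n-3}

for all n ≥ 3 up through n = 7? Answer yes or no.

Terms b_0..b_7: 0, 4, -8, 28, -80, 244, -728, 2188
n=3: candidate gives 28, actual b_3 = 28 ✓
n=4: candidate gives -80, actual b_4 = -80 ✓
n=5: candidate gives 244, actual b_5 = 244 ✓
n=6: candidate gives -728, actual b_6 = -728 ✓
n=7: candidate gives 2188, actual b_7 = 2188 ✓

yes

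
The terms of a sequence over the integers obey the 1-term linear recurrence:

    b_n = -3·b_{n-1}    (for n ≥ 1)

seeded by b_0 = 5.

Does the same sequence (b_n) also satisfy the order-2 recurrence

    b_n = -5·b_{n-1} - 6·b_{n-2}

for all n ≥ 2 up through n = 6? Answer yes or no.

yes

Terms b_0..b_6: 5, -15, 45, -135, 405, -1215, 3645
n=2: candidate gives 45, actual b_2 = 45 ✓
n=3: candidate gives -135, actual b_3 = -135 ✓
n=4: candidate gives 405, actual b_4 = 405 ✓
n=5: candidate gives -1215, actual b_5 = -1215 ✓
n=6: candidate gives 3645, actual b_6 = 3645 ✓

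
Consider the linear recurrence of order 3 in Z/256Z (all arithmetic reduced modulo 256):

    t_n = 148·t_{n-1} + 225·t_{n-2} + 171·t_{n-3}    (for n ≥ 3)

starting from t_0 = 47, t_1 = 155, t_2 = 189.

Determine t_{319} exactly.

t_3 = 148·189 + 225·155 + 171·47 = 228
t_4 = 148·228 + 225·189 + 171·155 = 118
t_5 = 148·118 + 225·228 + 171·189 = 219
t_6 = 148·219 + 225·118 + 171·228 = 158
t_7 = 148·158 + 225·219 + 171·118 = 165
t_8 = 148·165 + 225·158 + 171·219 = 139
Continuing the recurrence:
  t_9 = 235;  t_10 = 62;  t_11 = 60;  t_12 = 39;  t_13 = 178;  t_14 = 67
  t_15 = 59;  t_16 = 229;  t_17 = 0;  t_18 = 174;  t_19 = 143;  t_20 = 154
  t_21 = 241;  t_22 = 51;  t_23 = 43;  t_24 = 170;  t_25 = 36;  t_26 = 243
  t_27 = 174;  t_28 = 55;  t_29 = 11;  t_30 = 237;  t_31 = 108;  t_32 = 22
  t_33 = 243;  t_34 = 246;  t_35 = 125;  t_36 = 203;  t_37 = 139;  t_38 = 70
  t_39 = 60;  t_40 = 15;  t_41 = 42;  t_42 = 139;  t_43 = 75;  t_44 = 149
  t_45 = 232;  t_46 = 46;  t_47 = 7;  t_48 = 114;  t_49 = 201;  t_50 = 19
  t_51 = 203;  t_52 = 82;  t_53 = 132;  t_54 = 251;  t_55 = 230;  t_56 = 191
  t_57 = 59;  t_58 = 157;  t_59 = 52;  t_60 = 118;  t_61 = 203;  t_62 = 206
  t_63 = 85;  t_64 = 203;  t_65 = 171;  t_66 = 14;  t_67 = 252;  t_68 = 55
  t_69 = 162;  t_70 = 83;  t_71 = 27;  t_72 = 197;  t_73 = 16;  t_74 = 110
  t_75 = 63;  t_76 = 202;  t_77 = 161;  t_78 = 179;  t_79 = 235;  t_80 = 186
  t_81 = 164;  t_82 = 67;  t_83 = 30;  t_84 = 199;  t_85 = 43;  t_86 = 205
  t_87 = 60;  t_88 = 150;  t_89 = 99;  t_90 = 38;  t_91 = 45;  t_92 = 139
  t_93 = 75;  t_94 = 150;  t_95 = 124;  t_96 = 159;  t_97 = 26;  t_98 = 155
  t_99 = 171;  t_100 = 117;  t_101 = 120;  t_102 = 110;  t_103 = 55;  t_104 = 162
  t_105 = 121;  t_106 = 19;  t_107 = 139;  t_108 = 226;  t_109 = 132;  t_110 = 203
  t_111 = 86;  t_112 = 79;  t_113 = 219;  t_114 = 125;  t_115 = 132;  t_116 = 118
  t_117 = 187;  t_118 = 254;  t_119 = 5;  t_120 = 11;  t_121 = 107;  t_122 = 222
  t_123 = 188;  t_124 = 71;  t_125 = 146;  t_126 = 99;  t_127 = 251;  t_128 = 165
  t_129 = 32;  t_130 = 46;  t_131 = 239;  t_132 = 250;  t_133 = 81;  t_134 = 51
  t_135 = 171;  t_136 = 202;  t_137 = 36;  t_138 = 147;  t_139 = 142;  t_140 = 87
  t_141 = 75;  t_142 = 173;  t_143 = 12;  t_144 = 22;  t_145 = 211;  t_146 = 86
  t_147 = 221;  t_148 = 75;  t_149 = 11;  t_150 = 230;  t_151 = 188;  t_152 = 47
  t_153 = 10;  t_154 = 171;  t_155 = 11;  t_156 = 85;  t_157 = 8;  t_158 = 174
  t_159 = 103;  t_160 = 210;  t_161 = 41;  t_162 = 19;  t_163 = 75;  t_164 = 114
  t_165 = 132;  t_166 = 155;  t_167 = 198;  t_168 = 223;  t_169 = 123;  t_170 = 93
  t_171 = 212;  t_172 = 118;  t_173 = 171;  t_174 = 46;  t_175 = 181;  t_176 = 75
  t_177 = 43;  t_178 = 174;  t_179 = 124;  t_180 = 87;  t_181 = 130;  t_182 = 115
  t_183 = 219;  t_184 = 133;  t_185 = 48;  t_186 = 238;  t_187 = 159;  t_188 = 42
  t_189 = 1;  t_190 = 179;  t_191 = 107;  t_192 = 218;  t_193 = 164;  t_194 = 227
  t_195 = 254;  t_196 = 231;  t_197 = 107;  t_198 = 141;  t_199 = 220;  t_200 = 150
  t_201 = 67;  t_202 = 134;  t_203 = 141;  t_204 = 11;  t_205 = 203;  t_206 = 54
  t_207 = 252;  t_208 = 191;  t_209 = 250;  t_210 = 187;  t_211 = 107;  t_212 = 53
  t_213 = 152;  t_214 = 238;  t_215 = 151;  t_216 = 2;  t_217 = 217;  t_218 = 19
  t_219 = 11;  t_220 = 2;  t_221 = 132;  t_222 = 107;  t_223 = 54;  t_224 = 111
  t_225 = 27;  t_226 = 61;  t_227 = 36;  t_228 = 118;  t_229 = 155;  t_230 = 94
  t_231 = 101;  t_232 = 139;  t_233 = 235;  t_234 = 126;  t_235 = 60;  t_236 = 103
  t_237 = 114;  t_238 = 131;  t_239 = 187;  t_240 = 101;  t_241 = 64;  t_242 = 174
  t_243 = 79;  t_244 = 90;  t_245 = 177;  t_246 = 51;  t_247 = 43;  t_248 = 234
  t_249 = 36;  t_250 = 51;  t_251 = 110;  t_252 = 119;  t_253 = 139;  t_254 = 109
  t_255 = 172;  t_256 = 22;  t_257 = 179;  t_258 = 182;  t_259 = 61;  t_260 = 203
  t_261 = 139;  t_262 = 134;  t_263 = 60;  t_264 = 79;  t_265 = 234;  t_266 = 203
  t_267 = 203;  t_268 = 21;  t_269 = 40;  t_270 = 46;  t_271 = 199;  t_272 = 50
  t_273 = 137;  t_274 = 19;  t_275 = 203;  t_276 = 146;  t_277 = 132;  t_278 = 59
  t_279 = 166;  t_280 = 255;  t_281 = 187;  t_282 = 29;  t_283 = 116;  t_284 = 118
  t_285 = 139;  t_286 = 142;  t_287 = 21;  t_288 = 203;  t_289 = 171;  t_290 = 78
  t_291 = 252;  t_292 = 119;  t_293 = 98;  t_294 = 147;  t_295 = 155;  t_296 = 69
  t_297 = 80;  t_298 = 110;  t_299 = 255;  t_300 = 138;  t_301 = 97;  t_302 = 179
  t_303 = 235;  t_304 = 250;  t_305 = 164;  t_306 = 131;  t_307 = 222;  t_308 = 7
  t_309 = 171;  t_310 = 77;  t_311 = 124;  t_312 = 150;  t_313 = 35;  t_314 = 230
  t_315 = 237;  t_316 = 139;  t_317 = 75
t_318 = 148·75 + 225·139 + 171·237 = 214
t_319 = 148·214 + 225·75 + 171·139 = 124

124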